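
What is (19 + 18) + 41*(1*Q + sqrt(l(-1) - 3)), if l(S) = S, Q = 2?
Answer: 119 + 82*I ≈ 119.0 + 82.0*I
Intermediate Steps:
(19 + 18) + 41*(1*Q + sqrt(l(-1) - 3)) = (19 + 18) + 41*(1*2 + sqrt(-1 - 3)) = 37 + 41*(2 + sqrt(-4)) = 37 + 41*(2 + 2*I) = 37 + (82 + 82*I) = 119 + 82*I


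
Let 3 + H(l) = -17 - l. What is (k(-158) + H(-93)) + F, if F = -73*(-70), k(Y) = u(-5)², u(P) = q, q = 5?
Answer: 5208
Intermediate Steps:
u(P) = 5
H(l) = -20 - l (H(l) = -3 + (-17 - l) = -20 - l)
k(Y) = 25 (k(Y) = 5² = 25)
F = 5110
(k(-158) + H(-93)) + F = (25 + (-20 - 1*(-93))) + 5110 = (25 + (-20 + 93)) + 5110 = (25 + 73) + 5110 = 98 + 5110 = 5208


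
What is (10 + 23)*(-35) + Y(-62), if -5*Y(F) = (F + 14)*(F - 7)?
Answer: -9087/5 ≈ -1817.4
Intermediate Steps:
Y(F) = -(-7 + F)*(14 + F)/5 (Y(F) = -(F + 14)*(F - 7)/5 = -(14 + F)*(-7 + F)/5 = -(-7 + F)*(14 + F)/5)
(10 + 23)*(-35) + Y(-62) = (10 + 23)*(-35) + (98/5 - 7/5*(-62) - ⅕*(-62)²) = 33*(-35) + (98/5 + 434/5 - ⅕*3844) = -1155 + (98/5 + 434/5 - 3844/5) = -1155 - 3312/5 = -9087/5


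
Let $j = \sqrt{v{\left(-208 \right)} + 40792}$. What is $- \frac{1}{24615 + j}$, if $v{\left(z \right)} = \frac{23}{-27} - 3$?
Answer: $- \frac{132921}{3271630159} + \frac{12 \sqrt{206490}}{16358150795} \approx -4.0295 \cdot 10^{-5}$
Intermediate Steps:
$v{\left(z \right)} = - \frac{104}{27}$ ($v{\left(z \right)} = 23 \left(- \frac{1}{27}\right) - 3 = - \frac{23}{27} - 3 = - \frac{104}{27}$)
$j = \frac{4 \sqrt{206490}}{9}$ ($j = \sqrt{- \frac{104}{27} + 40792} = \sqrt{\frac{1101280}{27}} = \frac{4 \sqrt{206490}}{9} \approx 201.96$)
$- \frac{1}{24615 + j} = - \frac{1}{24615 + \frac{4 \sqrt{206490}}{9}}$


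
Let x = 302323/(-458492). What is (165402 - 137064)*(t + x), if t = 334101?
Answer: 2170440481505361/229246 ≈ 9.4677e+9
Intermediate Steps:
x = -302323/458492 (x = 302323*(-1/458492) = -302323/458492 ≈ -0.65939)
(165402 - 137064)*(t + x) = (165402 - 137064)*(334101 - 302323/458492) = 28338*(153182333369/458492) = 2170440481505361/229246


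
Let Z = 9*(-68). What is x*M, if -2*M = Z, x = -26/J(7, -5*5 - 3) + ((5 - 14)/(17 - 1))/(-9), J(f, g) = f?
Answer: -62577/56 ≈ -1117.4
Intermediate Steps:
x = -409/112 (x = -26/7 + ((5 - 14)/(17 - 1))/(-9) = -26*⅐ - 9/16*(-⅑) = -26/7 - 9*1/16*(-⅑) = -26/7 - 9/16*(-⅑) = -26/7 + 1/16 = -409/112 ≈ -3.6518)
Z = -612
M = 306 (M = -½*(-612) = 306)
x*M = -409/112*306 = -62577/56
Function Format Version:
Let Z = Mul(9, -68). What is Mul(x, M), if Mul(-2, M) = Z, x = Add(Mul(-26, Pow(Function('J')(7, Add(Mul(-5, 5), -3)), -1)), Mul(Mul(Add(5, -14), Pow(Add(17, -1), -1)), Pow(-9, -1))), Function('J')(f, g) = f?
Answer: Rational(-62577, 56) ≈ -1117.4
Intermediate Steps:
x = Rational(-409, 112) (x = Add(Mul(-26, Pow(7, -1)), Mul(Mul(Add(5, -14), Pow(Add(17, -1), -1)), Pow(-9, -1))) = Add(Mul(-26, Rational(1, 7)), Mul(Mul(-9, Pow(16, -1)), Rational(-1, 9))) = Add(Rational(-26, 7), Mul(Mul(-9, Rational(1, 16)), Rational(-1, 9))) = Add(Rational(-26, 7), Mul(Rational(-9, 16), Rational(-1, 9))) = Add(Rational(-26, 7), Rational(1, 16)) = Rational(-409, 112) ≈ -3.6518)
Z = -612
M = 306 (M = Mul(Rational(-1, 2), -612) = 306)
Mul(x, M) = Mul(Rational(-409, 112), 306) = Rational(-62577, 56)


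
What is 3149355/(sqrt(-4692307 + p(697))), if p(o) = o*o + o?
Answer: -3149355*I*sqrt(4205801)/4205801 ≈ -1535.7*I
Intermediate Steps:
p(o) = o + o**2 (p(o) = o**2 + o = o + o**2)
3149355/(sqrt(-4692307 + p(697))) = 3149355/(sqrt(-4692307 + 697*(1 + 697))) = 3149355/(sqrt(-4692307 + 697*698)) = 3149355/(sqrt(-4692307 + 486506)) = 3149355/(sqrt(-4205801)) = 3149355/((I*sqrt(4205801))) = 3149355*(-I*sqrt(4205801)/4205801) = -3149355*I*sqrt(4205801)/4205801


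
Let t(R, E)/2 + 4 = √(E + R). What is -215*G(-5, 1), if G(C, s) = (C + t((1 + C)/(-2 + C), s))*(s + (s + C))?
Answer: -8385 + 1290*√77/7 ≈ -6767.9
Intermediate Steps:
t(R, E) = -8 + 2*√(E + R)
G(C, s) = (C + 2*s)*(-8 + C + 2*√(s + (1 + C)/(-2 + C))) (G(C, s) = (C + (-8 + 2*√(s + (1 + C)/(-2 + C))))*(s + (s + C)) = (C + (-8 + 2*√(s + (1 + C)/(-2 + C))))*(s + (C + s)) = (-8 + C + 2*√(s + (1 + C)/(-2 + C)))*(C + 2*s) = (C + 2*s)*(-8 + C + 2*√(s + (1 + C)/(-2 + C))))
-215*G(-5, 1) = -215*((-5)² + 2*(-5)*1 + 2*(-5)*(-4 + √((1 - 5 + 1*(-2 - 5))/(-2 - 5))) + 4*1*(-4 + √((1 - 5 + 1*(-2 - 5))/(-2 - 5)))) = -215*(25 - 10 + 2*(-5)*(-4 + √((1 - 5 + 1*(-7))/(-7))) + 4*1*(-4 + √((1 - 5 + 1*(-7))/(-7)))) = -215*(25 - 10 + 2*(-5)*(-4 + √(-(1 - 5 - 7)/7)) + 4*1*(-4 + √(-(1 - 5 - 7)/7))) = -215*(25 - 10 + 2*(-5)*(-4 + √(-⅐*(-11))) + 4*1*(-4 + √(-⅐*(-11)))) = -215*(25 - 10 + 2*(-5)*(-4 + √(11/7)) + 4*1*(-4 + √(11/7))) = -215*(25 - 10 + 2*(-5)*(-4 + √77/7) + 4*1*(-4 + √77/7)) = -215*(25 - 10 + (40 - 10*√77/7) + (-16 + 4*√77/7)) = -215*(39 - 6*√77/7) = -8385 + 1290*√77/7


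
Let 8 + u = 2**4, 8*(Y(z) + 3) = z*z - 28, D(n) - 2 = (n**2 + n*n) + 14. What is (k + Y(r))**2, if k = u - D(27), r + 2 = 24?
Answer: 1993744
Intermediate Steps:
D(n) = 16 + 2*n**2 (D(n) = 2 + ((n**2 + n*n) + 14) = 2 + ((n**2 + n**2) + 14) = 2 + (2*n**2 + 14) = 2 + (14 + 2*n**2) = 16 + 2*n**2)
r = 22 (r = -2 + 24 = 22)
Y(z) = -13/2 + z**2/8 (Y(z) = -3 + (z*z - 28)/8 = -3 + (z**2 - 28)/8 = -3 + (-28 + z**2)/8 = -3 + (-7/2 + z**2/8) = -13/2 + z**2/8)
u = 8 (u = -8 + 2**4 = -8 + 16 = 8)
k = -1466 (k = 8 - (16 + 2*27**2) = 8 - (16 + 2*729) = 8 - (16 + 1458) = 8 - 1*1474 = 8 - 1474 = -1466)
(k + Y(r))**2 = (-1466 + (-13/2 + (1/8)*22**2))**2 = (-1466 + (-13/2 + (1/8)*484))**2 = (-1466 + (-13/2 + 121/2))**2 = (-1466 + 54)**2 = (-1412)**2 = 1993744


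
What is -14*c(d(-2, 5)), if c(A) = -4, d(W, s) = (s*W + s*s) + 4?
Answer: 56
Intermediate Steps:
d(W, s) = 4 + s² + W*s (d(W, s) = (W*s + s²) + 4 = (s² + W*s) + 4 = 4 + s² + W*s)
-14*c(d(-2, 5)) = -14*(-4) = 56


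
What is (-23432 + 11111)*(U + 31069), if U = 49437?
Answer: -991914426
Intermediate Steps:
(-23432 + 11111)*(U + 31069) = (-23432 + 11111)*(49437 + 31069) = -12321*80506 = -991914426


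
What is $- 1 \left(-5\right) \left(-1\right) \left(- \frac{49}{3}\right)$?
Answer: $\frac{245}{3} \approx 81.667$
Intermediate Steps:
$- 1 \left(-5\right) \left(-1\right) \left(- \frac{49}{3}\right) = - \left(-5\right) \left(-1\right) \left(\left(-49\right) \frac{1}{3}\right) = \left(-1\right) 5 \left(- \frac{49}{3}\right) = \left(-5\right) \left(- \frac{49}{3}\right) = \frac{245}{3}$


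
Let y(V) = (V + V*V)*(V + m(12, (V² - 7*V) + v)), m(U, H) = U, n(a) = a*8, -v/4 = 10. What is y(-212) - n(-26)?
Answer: -8946192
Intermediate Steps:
v = -40 (v = -4*10 = -40)
n(a) = 8*a
y(V) = (12 + V)*(V + V²) (y(V) = (V + V*V)*(V + 12) = (V + V²)*(12 + V) = (12 + V)*(V + V²))
y(-212) - n(-26) = -212*(12 + (-212)² + 13*(-212)) - 8*(-26) = -212*(12 + 44944 - 2756) - 1*(-208) = -212*42200 + 208 = -8946400 + 208 = -8946192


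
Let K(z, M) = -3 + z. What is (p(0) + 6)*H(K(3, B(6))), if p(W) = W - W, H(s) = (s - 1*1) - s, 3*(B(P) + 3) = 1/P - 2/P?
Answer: -6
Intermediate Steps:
B(P) = -3 - 1/(3*P) (B(P) = -3 + (1/P - 2/P)/3 = -3 + (-1/P)/3 = -3 - 1/(3*P))
H(s) = -1 (H(s) = (s - 1) - s = (-1 + s) - s = -1)
p(W) = 0
(p(0) + 6)*H(K(3, B(6))) = (0 + 6)*(-1) = 6*(-1) = -6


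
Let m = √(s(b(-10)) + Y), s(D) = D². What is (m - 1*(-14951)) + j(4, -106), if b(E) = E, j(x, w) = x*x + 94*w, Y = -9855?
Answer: 5003 + I*√9755 ≈ 5003.0 + 98.767*I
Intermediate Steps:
j(x, w) = x² + 94*w
m = I*√9755 (m = √((-10)² - 9855) = √(100 - 9855) = √(-9755) = I*√9755 ≈ 98.767*I)
(m - 1*(-14951)) + j(4, -106) = (I*√9755 - 1*(-14951)) + (4² + 94*(-106)) = (I*√9755 + 14951) + (16 - 9964) = (14951 + I*√9755) - 9948 = 5003 + I*√9755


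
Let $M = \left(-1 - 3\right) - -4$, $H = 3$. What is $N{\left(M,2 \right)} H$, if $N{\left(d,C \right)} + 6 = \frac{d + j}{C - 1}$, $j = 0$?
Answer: $-18$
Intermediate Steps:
$M = 0$ ($M = -4 + 4 = 0$)
$N{\left(d,C \right)} = -6 + \frac{d}{-1 + C}$ ($N{\left(d,C \right)} = -6 + \frac{d + 0}{C - 1} = -6 + \frac{d}{-1 + C}$)
$N{\left(M,2 \right)} H = \frac{6 + 0 - 12}{-1 + 2} \cdot 3 = \frac{6 + 0 - 12}{1} \cdot 3 = 1 \left(-6\right) 3 = \left(-6\right) 3 = -18$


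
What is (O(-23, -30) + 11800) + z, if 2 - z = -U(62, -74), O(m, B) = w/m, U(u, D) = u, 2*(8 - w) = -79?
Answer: 545649/46 ≈ 11862.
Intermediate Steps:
w = 95/2 (w = 8 - ½*(-79) = 8 + 79/2 = 95/2 ≈ 47.500)
O(m, B) = 95/(2*m)
z = 64 (z = 2 - (-1)*62 = 2 - 1*(-62) = 2 + 62 = 64)
(O(-23, -30) + 11800) + z = ((95/2)/(-23) + 11800) + 64 = ((95/2)*(-1/23) + 11800) + 64 = (-95/46 + 11800) + 64 = 542705/46 + 64 = 545649/46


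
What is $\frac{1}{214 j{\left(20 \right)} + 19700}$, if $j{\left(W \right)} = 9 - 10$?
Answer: $\frac{1}{19486} \approx 5.1319 \cdot 10^{-5}$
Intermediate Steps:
$j{\left(W \right)} = -1$ ($j{\left(W \right)} = 9 - 10 = -1$)
$\frac{1}{214 j{\left(20 \right)} + 19700} = \frac{1}{214 \left(-1\right) + 19700} = \frac{1}{-214 + 19700} = \frac{1}{19486}$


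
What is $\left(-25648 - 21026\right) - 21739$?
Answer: $-68413$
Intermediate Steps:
$\left(-25648 - 21026\right) - 21739 = -46674 - 21739 = -68413$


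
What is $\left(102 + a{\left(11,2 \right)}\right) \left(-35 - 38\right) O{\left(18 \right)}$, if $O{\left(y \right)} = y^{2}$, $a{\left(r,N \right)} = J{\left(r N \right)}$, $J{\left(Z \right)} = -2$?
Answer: $-2365200$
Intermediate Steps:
$a{\left(r,N \right)} = -2$
$\left(102 + a{\left(11,2 \right)}\right) \left(-35 - 38\right) O{\left(18 \right)} = \left(102 - 2\right) \left(-35 - 38\right) 18^{2} = 100 \left(-73\right) 324 = \left(-7300\right) 324 = -2365200$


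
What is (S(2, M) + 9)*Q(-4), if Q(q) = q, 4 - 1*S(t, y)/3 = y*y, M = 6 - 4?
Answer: -36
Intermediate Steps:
M = 2
S(t, y) = 12 - 3*y**2 (S(t, y) = 12 - 3*y*y = 12 - 3*y**2)
(S(2, M) + 9)*Q(-4) = ((12 - 3*2**2) + 9)*(-4) = ((12 - 3*4) + 9)*(-4) = ((12 - 12) + 9)*(-4) = (0 + 9)*(-4) = 9*(-4) = -36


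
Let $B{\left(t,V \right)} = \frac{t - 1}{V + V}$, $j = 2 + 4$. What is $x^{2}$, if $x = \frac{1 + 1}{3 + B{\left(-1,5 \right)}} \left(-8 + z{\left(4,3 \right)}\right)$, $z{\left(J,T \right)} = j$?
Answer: $\frac{100}{49} \approx 2.0408$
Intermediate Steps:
$j = 6$
$B{\left(t,V \right)} = \frac{-1 + t}{2 V}$
$z{\left(J,T \right)} = 6$
$x = - \frac{10}{7}$ ($x = \frac{1 + 1}{3 + \frac{-1 - 1}{2 \cdot 5}} \left(-8 + 6\right) = \frac{2}{3 + \frac{1}{2} \cdot \frac{1}{5} \left(-2\right)} \left(-2\right) = \frac{2}{3 - \frac{1}{5}} \left(-2\right) = \frac{2}{\frac{14}{5}} \left(-2\right) = 2 \cdot \frac{5}{14} \left(-2\right) = \frac{5}{7} \left(-2\right) = - \frac{10}{7} \approx -1.4286$)
$x^{2} = \left(- \frac{10}{7}\right)^{2} = \frac{100}{49}$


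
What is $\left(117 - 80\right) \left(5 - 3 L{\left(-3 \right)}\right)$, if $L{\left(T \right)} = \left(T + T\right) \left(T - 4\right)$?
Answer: $-4477$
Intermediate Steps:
$L{\left(T \right)} = 2 T \left(-4 + T\right)$
$\left(117 - 80\right) \left(5 - 3 L{\left(-3 \right)}\right) = \left(117 - 80\right) \left(5 - 3 \cdot 2 \left(-3\right) \left(-4 - 3\right)\right) = 37 \left(5 - 3 \cdot 2 \left(-3\right) \left(-7\right)\right) = 37 \left(5 - 126\right) = 37 \left(-121\right) = -4477$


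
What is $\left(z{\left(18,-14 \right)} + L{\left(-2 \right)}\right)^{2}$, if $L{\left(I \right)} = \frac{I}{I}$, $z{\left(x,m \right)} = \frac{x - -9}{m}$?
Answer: $\frac{169}{196} \approx 0.86224$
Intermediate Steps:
$z{\left(x,m \right)} = \frac{9 + x}{m}$ ($z{\left(x,m \right)} = \frac{x + 9}{m} = \frac{9 + x}{m}$)
$L{\left(I \right)} = 1$
$\left(z{\left(18,-14 \right)} + L{\left(-2 \right)}\right)^{2} = \left(\frac{9 + 18}{-14} + 1\right)^{2} = \left(\left(- \frac{1}{14}\right) 27 + 1\right)^{2} = \left(- \frac{27}{14} + 1\right)^{2} = \left(- \frac{13}{14}\right)^{2} = \frac{169}{196}$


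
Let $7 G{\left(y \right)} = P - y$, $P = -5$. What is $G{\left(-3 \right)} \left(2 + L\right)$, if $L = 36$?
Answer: $- \frac{76}{7} \approx -10.857$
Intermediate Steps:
$G{\left(y \right)} = - \frac{5}{7} - \frac{y}{7}$ ($G{\left(y \right)} = \frac{-5 - y}{7} = - \frac{5}{7} - \frac{y}{7}$)
$G{\left(-3 \right)} \left(2 + L\right) = \left(- \frac{5}{7} - - \frac{3}{7}\right) \left(2 + 36\right) = \left(- \frac{5}{7} + \frac{3}{7}\right) 38 = \left(- \frac{2}{7}\right) 38 = - \frac{76}{7}$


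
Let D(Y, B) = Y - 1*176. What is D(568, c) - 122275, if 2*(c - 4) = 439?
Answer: -121883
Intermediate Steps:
c = 447/2 (c = 4 + (½)*439 = 4 + 439/2 = 447/2 ≈ 223.50)
D(Y, B) = -176 + Y (D(Y, B) = Y - 176 = -176 + Y)
D(568, c) - 122275 = (-176 + 568) - 122275 = 392 - 122275 = -121883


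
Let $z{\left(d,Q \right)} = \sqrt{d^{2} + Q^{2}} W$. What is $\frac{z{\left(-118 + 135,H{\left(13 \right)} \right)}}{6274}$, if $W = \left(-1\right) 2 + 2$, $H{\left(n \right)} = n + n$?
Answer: $0$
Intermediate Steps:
$H{\left(n \right)} = 2 n$
$W = 0$ ($W = -2 + 2 = 0$)
$z{\left(d,Q \right)} = 0$ ($z{\left(d,Q \right)} = \sqrt{d^{2} + Q^{2}} \cdot 0 = \sqrt{Q^{2} + d^{2}} \cdot 0 = 0$)
$\frac{z{\left(-118 + 135,H{\left(13 \right)} \right)}}{6274} = \frac{0}{6274} = 0 \cdot \frac{1}{6274} = 0$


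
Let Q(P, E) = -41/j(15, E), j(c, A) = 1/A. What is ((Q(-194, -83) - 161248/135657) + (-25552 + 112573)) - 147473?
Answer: -7739257441/135657 ≈ -57050.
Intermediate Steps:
Q(P, E) = -41*E
((Q(-194, -83) - 161248/135657) + (-25552 + 112573)) - 147473 = ((-41*(-83) - 161248/135657) + (-25552 + 112573)) - 147473 = ((3403 - 161248/135657) + 87021) - 147473 = (461479523/135657 + 87021) - 147473 = 12266487320/135657 - 147473 = -7739257441/135657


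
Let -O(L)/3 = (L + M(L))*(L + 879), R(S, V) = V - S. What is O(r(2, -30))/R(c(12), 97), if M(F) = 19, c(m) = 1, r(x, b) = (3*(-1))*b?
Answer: -105621/32 ≈ -3300.7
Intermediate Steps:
r(x, b) = -3*b
O(L) = -3*(19 + L)*(879 + L) (O(L) = -3*(L + 19)*(L + 879) = -3*(19 + L)*(879 + L))
O(r(2, -30))/R(c(12), 97) = (-50103 - (-8082)*(-30) - 3*(-3*(-30))**2)/(97 - 1*1) = (-50103 - 2694*90 - 3*90**2)/(97 - 1) = (-50103 - 242460 - 3*8100)/96 = (-50103 - 242460 - 24300)*(1/96) = -316863*1/96 = -105621/32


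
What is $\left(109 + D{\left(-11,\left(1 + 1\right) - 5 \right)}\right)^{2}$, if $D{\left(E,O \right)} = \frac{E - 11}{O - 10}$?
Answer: $\frac{2070721}{169} \approx 12253.0$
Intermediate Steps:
$D{\left(E,O \right)} = \frac{-11 + E}{-10 + O}$
$\left(109 + D{\left(-11,\left(1 + 1\right) - 5 \right)}\right)^{2} = \left(109 + \frac{-11 - 11}{-10 + \left(\left(1 + 1\right) - 5\right)}\right)^{2} = \left(109 + \frac{1}{-10 + \left(2 - 5\right)} \left(-22\right)\right)^{2} = \left(109 + \frac{1}{-10 - 3} \left(-22\right)\right)^{2} = \left(109 + \frac{1}{-13} \left(-22\right)\right)^{2} = \left(109 - - \frac{22}{13}\right)^{2} = \left(109 + \frac{22}{13}\right)^{2} = \left(\frac{1439}{13}\right)^{2} = \frac{2070721}{169}$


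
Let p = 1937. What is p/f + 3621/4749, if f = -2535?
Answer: -502/308685 ≈ -0.0016263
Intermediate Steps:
p/f + 3621/4749 = 1937/(-2535) + 3621/4749 = 1937*(-1/2535) + 3621*(1/4749) = -149/195 + 1207/1583 = -502/308685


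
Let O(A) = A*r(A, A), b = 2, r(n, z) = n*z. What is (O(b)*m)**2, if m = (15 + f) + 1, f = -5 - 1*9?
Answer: 256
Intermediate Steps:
f = -14 (f = -5 - 9 = -14)
O(A) = A**3 (O(A) = A*(A*A) = A*A**2 = A**3)
m = 2 (m = (15 - 14) + 1 = 1 + 1 = 2)
(O(b)*m)**2 = (2**3*2)**2 = (8*2)**2 = 16**2 = 256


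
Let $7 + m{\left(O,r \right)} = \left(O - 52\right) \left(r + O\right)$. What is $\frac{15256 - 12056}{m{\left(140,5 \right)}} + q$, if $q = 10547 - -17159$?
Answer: $\frac{353337818}{12753} \approx 27706.0$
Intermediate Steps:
$m{\left(O,r \right)} = -7 + \left(-52 + O\right) \left(O + r\right)$ ($m{\left(O,r \right)} = -7 + \left(O - 52\right) \left(r + O\right) = -7 + \left(-52 + O\right) \left(O + r\right)$)
$q = 27706$ ($q = 10547 + 17159 = 27706$)
$\frac{15256 - 12056}{m{\left(140,5 \right)}} + q = \frac{15256 - 12056}{-7 + 140^{2} - 7280 - 260 + 140 \cdot 5} + 27706 = \frac{3200}{-7 + 19600 - 7280 - 260 + 700} + 27706 = \frac{3200}{12753} + 27706 = \frac{353337818}{12753}$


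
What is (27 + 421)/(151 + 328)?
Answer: 448/479 ≈ 0.93528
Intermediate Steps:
(27 + 421)/(151 + 328) = 448/479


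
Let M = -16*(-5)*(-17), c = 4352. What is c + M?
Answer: 2992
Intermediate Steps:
M = -1360 (M = 80*(-17) = -1360)
c + M = 4352 - 1360 = 2992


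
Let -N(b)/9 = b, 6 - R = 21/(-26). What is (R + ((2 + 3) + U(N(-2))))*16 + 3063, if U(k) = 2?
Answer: 42691/13 ≈ 3283.9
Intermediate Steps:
R = 177/26 (R = 6 - 21/(-26) = 6 - 21*(-1)/26 = 6 - 1*(-21/26) = 6 + 21/26 = 177/26 ≈ 6.8077)
N(b) = -9*b
(R + ((2 + 3) + U(N(-2))))*16 + 3063 = (177/26 + ((2 + 3) + 2))*16 + 3063 = (177/26 + (5 + 2))*16 + 3063 = (177/26 + 7)*16 + 3063 = (359/26)*16 + 3063 = 2872/13 + 3063 = 42691/13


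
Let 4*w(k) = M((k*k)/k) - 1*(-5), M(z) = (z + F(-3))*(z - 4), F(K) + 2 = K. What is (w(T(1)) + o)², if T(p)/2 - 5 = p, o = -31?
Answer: 3969/16 ≈ 248.06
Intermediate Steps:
T(p) = 10 + 2*p
F(K) = -2 + K
M(z) = (-5 + z)*(-4 + z) (M(z) = (z + (-2 - 3))*(z - 4) = (z - 5)*(-4 + z) = (-5 + z)*(-4 + z))
w(k) = 25/4 - 9*k/4 + k²/4 (w(k) = ((20 + ((k*k)/k)² - 9*k*k/k) - 1*(-5))/4 = ((20 + (k²/k)² - 9*k²/k) + 5)/4 = ((20 + k² - 9*k) + 5)/4 = (25 + k² - 9*k)/4 = 25/4 - 9*k/4 + k²/4)
(w(T(1)) + o)² = ((25/4 - 9*(10 + 2*1)/4 + (10 + 2*1)²/4) - 31)² = ((25/4 - 9*(10 + 2)/4 + (10 + 2)²/4) - 31)² = ((25/4 - 9/4*12 + (¼)*12²) - 31)² = ((25/4 - 27 + (¼)*144) - 31)² = ((25/4 - 27 + 36) - 31)² = (61/4 - 31)² = (-63/4)² = 3969/16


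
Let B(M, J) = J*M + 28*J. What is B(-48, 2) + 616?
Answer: 576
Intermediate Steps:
B(M, J) = 28*J + J*M
B(-48, 2) + 616 = 2*(28 - 48) + 616 = 2*(-20) + 616 = -40 + 616 = 576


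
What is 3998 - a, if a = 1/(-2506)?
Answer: 10018989/2506 ≈ 3998.0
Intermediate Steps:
a = -1/2506 ≈ -0.00039904
3998 - a = 3998 - 1*(-1/2506) = 3998 + 1/2506 = 10018989/2506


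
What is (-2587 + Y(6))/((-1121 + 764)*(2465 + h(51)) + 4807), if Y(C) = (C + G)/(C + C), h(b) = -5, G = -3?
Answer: 10347/3493652 ≈ 0.0029617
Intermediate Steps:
Y(C) = (-3 + C)/(2*C) (Y(C) = (C - 3)/(C + C) = (-3 + C)/((2*C)) = (-3 + C)*(1/(2*C)) = (-3 + C)/(2*C))
(-2587 + Y(6))/((-1121 + 764)*(2465 + h(51)) + 4807) = (-2587 + (½)*(-3 + 6)/6)/((-1121 + 764)*(2465 - 5) + 4807) = (-2587 + (½)*(⅙)*3)/(-357*2460 + 4807) = (-2587 + ¼)/(-878220 + 4807) = -10347/4/(-873413) = -10347/4*(-1/873413) = 10347/3493652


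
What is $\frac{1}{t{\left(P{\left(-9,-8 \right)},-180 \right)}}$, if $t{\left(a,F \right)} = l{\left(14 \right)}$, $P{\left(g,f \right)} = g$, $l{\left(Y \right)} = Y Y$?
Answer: $\frac{1}{196} \approx 0.005102$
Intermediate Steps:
$l{\left(Y \right)} = Y^{2}$
$t{\left(a,F \right)} = 196$ ($t{\left(a,F \right)} = 14^{2} = 196$)
$\frac{1}{t{\left(P{\left(-9,-8 \right)},-180 \right)}} = \frac{1}{196}$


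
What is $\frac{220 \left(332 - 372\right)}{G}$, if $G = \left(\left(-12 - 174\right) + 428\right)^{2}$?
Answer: $- \frac{200}{1331} \approx -0.15026$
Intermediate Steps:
$G = 58564$ ($G = \left(\left(-12 - 174\right) + 428\right)^{2} = \left(-186 + 428\right)^{2} = 242^{2} = 58564$)
$\frac{220 \left(332 - 372\right)}{G} = \frac{220 \left(332 - 372\right)}{58564} = 220 \left(-40\right) \frac{1}{58564} = \left(-8800\right) \frac{1}{58564} = - \frac{200}{1331}$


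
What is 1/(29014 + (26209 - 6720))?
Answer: 1/48503 ≈ 2.0617e-5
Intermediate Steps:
1/(29014 + (26209 - 6720)) = 1/(29014 + 19489) = 1/48503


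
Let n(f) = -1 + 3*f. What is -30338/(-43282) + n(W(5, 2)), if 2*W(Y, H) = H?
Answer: 58451/21641 ≈ 2.7009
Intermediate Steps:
W(Y, H) = H/2
-30338/(-43282) + n(W(5, 2)) = -30338/(-43282) + (-1 + 3*((½)*2)) = -30338*(-1/43282) + (-1 + 3*1) = 15169/21641 + (-1 + 3) = 15169/21641 + 2 = 58451/21641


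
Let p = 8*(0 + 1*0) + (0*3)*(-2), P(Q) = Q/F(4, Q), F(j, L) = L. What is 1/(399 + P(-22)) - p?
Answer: 1/400 ≈ 0.0025000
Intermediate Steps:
P(Q) = 1 (P(Q) = Q/Q = 1)
p = 0 (p = 8*(0 + 0) + 0*(-2) = 8*0 + 0 = 0 + 0 = 0)
1/(399 + P(-22)) - p = 1/(399 + 1) - 1*0 = 1/400 + 0 = 1/400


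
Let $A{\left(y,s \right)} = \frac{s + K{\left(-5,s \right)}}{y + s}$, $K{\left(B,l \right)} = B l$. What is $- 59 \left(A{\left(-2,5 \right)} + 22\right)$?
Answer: $- \frac{2714}{3} \approx -904.67$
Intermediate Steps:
$A{\left(y,s \right)} = - \frac{4 s}{s + y}$ ($A{\left(y,s \right)} = \frac{s - 5 s}{y + s} = \frac{\left(-4\right) s}{s + y} = - \frac{4 s}{s + y}$)
$- 59 \left(A{\left(-2,5 \right)} + 22\right) = - 59 \left(\left(-4\right) 5 \frac{1}{5 - 2} + 22\right) = - 59 \left(\left(-4\right) 5 \cdot \frac{1}{3} + 22\right) = - 59 \left(- \frac{20}{3} + 22\right) = \left(-59\right) \frac{46}{3} = - \frac{2714}{3}$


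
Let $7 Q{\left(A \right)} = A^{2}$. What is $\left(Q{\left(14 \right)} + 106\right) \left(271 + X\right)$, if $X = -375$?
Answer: $-13936$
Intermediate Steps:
$Q{\left(A \right)} = \frac{A^{2}}{7}$
$\left(Q{\left(14 \right)} + 106\right) \left(271 + X\right) = \left(\frac{14^{2}}{7} + 106\right) \left(271 - 375\right) = \left(\frac{1}{7} \cdot 196 + 106\right) \left(-104\right) = \left(28 + 106\right) \left(-104\right) = 134 \left(-104\right) = -13936$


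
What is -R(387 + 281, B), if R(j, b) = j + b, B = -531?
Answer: -137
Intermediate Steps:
R(j, b) = b + j
-R(387 + 281, B) = -(-531 + (387 + 281)) = -(-531 + 668) = -1*137 = -137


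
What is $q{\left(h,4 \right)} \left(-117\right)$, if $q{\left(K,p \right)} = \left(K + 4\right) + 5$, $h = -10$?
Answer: $117$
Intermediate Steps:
$q{\left(K,p \right)} = 9 + K$ ($q{\left(K,p \right)} = \left(4 + K\right) + 5 = 9 + K$)
$q{\left(h,4 \right)} \left(-117\right) = \left(9 - 10\right) \left(-117\right) = \left(-1\right) \left(-117\right) = 117$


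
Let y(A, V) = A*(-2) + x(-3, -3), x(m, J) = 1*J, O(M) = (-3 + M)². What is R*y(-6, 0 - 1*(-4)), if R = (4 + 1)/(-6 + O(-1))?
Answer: 9/2 ≈ 4.5000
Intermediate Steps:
x(m, J) = J
R = ½ (R = (4 + 1)/(-6 + (-3 - 1)²) = 5/(-6 + (-4)²) = 5/(-6 + 16) = 5/10 = 5*(⅒) = ½ ≈ 0.50000)
y(A, V) = -3 - 2*A (y(A, V) = A*(-2) - 3 = -2*A - 3 = -3 - 2*A)
R*y(-6, 0 - 1*(-4)) = (-3 - 2*(-6))/2 = (-3 + 12)/2 = (½)*9 = 9/2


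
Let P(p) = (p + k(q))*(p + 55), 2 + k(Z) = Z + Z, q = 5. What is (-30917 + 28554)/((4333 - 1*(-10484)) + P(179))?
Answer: -2363/58575 ≈ -0.040341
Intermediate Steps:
k(Z) = -2 + 2*Z (k(Z) = -2 + (Z + Z) = -2 + 2*Z)
P(p) = (8 + p)*(55 + p) (P(p) = (p + (-2 + 2*5))*(p + 55) = (p + (-2 + 10))*(55 + p) = (p + 8)*(55 + p) = (8 + p)*(55 + p))
(-30917 + 28554)/((4333 - 1*(-10484)) + P(179)) = (-30917 + 28554)/((4333 - 1*(-10484)) + (440 + 179² + 63*179)) = -2363/((4333 + 10484) + (440 + 32041 + 11277)) = -2363/(14817 + 43758) = -2363/58575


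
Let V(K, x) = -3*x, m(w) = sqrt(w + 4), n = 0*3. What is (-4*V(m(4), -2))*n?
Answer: 0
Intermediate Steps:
n = 0
m(w) = sqrt(4 + w)
(-4*V(m(4), -2))*n = -(-12)*(-2)*0 = -4*6*0 = -24*0 = 0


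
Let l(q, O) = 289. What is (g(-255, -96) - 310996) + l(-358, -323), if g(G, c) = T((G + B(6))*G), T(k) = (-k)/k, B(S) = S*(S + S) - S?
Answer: -310708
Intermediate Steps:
B(S) = -S + 2*S² (B(S) = S*(2*S) - S = 2*S² - S = -S + 2*S²)
T(k) = -1
g(G, c) = -1
(g(-255, -96) - 310996) + l(-358, -323) = (-1 - 310996) + 289 = -310997 + 289 = -310708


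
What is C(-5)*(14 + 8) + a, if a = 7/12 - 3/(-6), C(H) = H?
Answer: -1307/12 ≈ -108.92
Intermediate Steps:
a = 13/12 (a = 7*(1/12) - 3*(-1/6) = 7/12 + 1/2 = 13/12 ≈ 1.0833)
C(-5)*(14 + 8) + a = -5*(14 + 8) + 13/12 = -5*22 + 13/12 = -110 + 13/12 = -1307/12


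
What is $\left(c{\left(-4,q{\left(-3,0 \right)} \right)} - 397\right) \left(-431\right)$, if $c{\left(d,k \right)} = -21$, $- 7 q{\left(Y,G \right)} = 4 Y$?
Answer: $180158$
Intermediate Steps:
$q{\left(Y,G \right)} = - \frac{4 Y}{7}$
$\left(c{\left(-4,q{\left(-3,0 \right)} \right)} - 397\right) \left(-431\right) = \left(-21 - 397\right) \left(-431\right) = \left(-418\right) \left(-431\right) = 180158$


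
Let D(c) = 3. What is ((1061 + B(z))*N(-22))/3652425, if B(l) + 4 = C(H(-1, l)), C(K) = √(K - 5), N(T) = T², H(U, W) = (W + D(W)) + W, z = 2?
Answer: 73084/521775 + 484*√2/3652425 ≈ 0.14026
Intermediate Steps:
H(U, W) = 3 + 2*W (H(U, W) = (W + 3) + W = (3 + W) + W = 3 + 2*W)
C(K) = √(-5 + K)
B(l) = -4 + √(-2 + 2*l) (B(l) = -4 + √(-5 + (3 + 2*l)) = -4 + √(-2 + 2*l))
((1061 + B(z))*N(-22))/3652425 = ((1061 + (-4 + √(-2 + 2*2)))*(-22)²)/3652425 = ((1061 + (-4 + √(-2 + 4)))*484)*(1/3652425) = ((1061 + (-4 + √2))*484)*(1/3652425) = ((1057 + √2)*484)*(1/3652425) = (511588 + 484*√2)*(1/3652425) = 73084/521775 + 484*√2/3652425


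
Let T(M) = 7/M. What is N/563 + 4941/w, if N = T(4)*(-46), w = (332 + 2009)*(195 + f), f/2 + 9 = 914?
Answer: -750122939/5285111830 ≈ -0.14193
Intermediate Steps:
f = 1810 (f = -18 + 2*914 = -18 + 1828 = 1810)
w = 4693705 (w = (332 + 2009)*(195 + 1810) = 2341*2005 = 4693705)
N = -161/2 (N = (7/4)*(-46) = -161/2 ≈ -80.500)
N/563 + 4941/w = -161/2/563 + 4941/4693705 = -161/2*1/563 + 4941*(1/4693705) = -161/1126 + 4941/4693705 = -750122939/5285111830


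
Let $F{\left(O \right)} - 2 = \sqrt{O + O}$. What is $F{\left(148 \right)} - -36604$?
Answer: $36606 + 2 \sqrt{74} \approx 36623.0$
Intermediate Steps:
$F{\left(O \right)} = 2 + \sqrt{2} \sqrt{O}$ ($F{\left(O \right)} = 2 + \sqrt{O + O} = 2 + \sqrt{2 O} = 2 + \sqrt{2} \sqrt{O}$)
$F{\left(148 \right)} - -36604 = \left(2 + \sqrt{2} \sqrt{148}\right) - -36604 = \left(2 + \sqrt{2} \cdot 2 \sqrt{37}\right) + 36604 = \left(2 + 2 \sqrt{74}\right) + 36604 = 36606 + 2 \sqrt{74}$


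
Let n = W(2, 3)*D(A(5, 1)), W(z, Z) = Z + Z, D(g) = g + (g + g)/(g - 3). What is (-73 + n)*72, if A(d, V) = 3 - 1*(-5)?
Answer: -2088/5 ≈ -417.60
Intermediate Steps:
A(d, V) = 8 (A(d, V) = 3 + 5 = 8)
D(g) = g + 2*g/(-3 + g) (D(g) = g + (2*g)/(-3 + g) = g + 2*g/(-3 + g))
W(z, Z) = 2*Z
n = 336/5 (n = (2*3)*(8*(-1 + 8)/(-3 + 8)) = 6*(8*7/5) = 6*(8*(⅕)*7) = 6*(56/5) = 336/5 ≈ 67.200)
(-73 + n)*72 = (-73 + 336/5)*72 = -29/5*72 = -2088/5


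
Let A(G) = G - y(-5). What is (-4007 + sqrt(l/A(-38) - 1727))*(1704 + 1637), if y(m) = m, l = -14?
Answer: -13387387 + 3341*I*sqrt(1880241)/33 ≈ -1.3387e+7 + 1.3883e+5*I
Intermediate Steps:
A(G) = 5 + G (A(G) = G - 1*(-5) = G + 5 = 5 + G)
(-4007 + sqrt(l/A(-38) - 1727))*(1704 + 1637) = (-4007 + sqrt(-14/(5 - 38) - 1727))*(1704 + 1637) = (-4007 + sqrt(-14/(-33) - 1727))*3341 = (-4007 + sqrt(-14*(-1/33) - 1727))*3341 = (-4007 + sqrt(14/33 - 1727))*3341 = (-4007 + sqrt(-56977/33))*3341 = (-4007 + I*sqrt(1880241)/33)*3341 = -13387387 + 3341*I*sqrt(1880241)/33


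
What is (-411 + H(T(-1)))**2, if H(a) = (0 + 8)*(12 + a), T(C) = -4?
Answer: 120409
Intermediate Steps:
H(a) = 96 + 8*a (H(a) = 8*(12 + a) = 96 + 8*a)
(-411 + H(T(-1)))**2 = (-411 + (96 + 8*(-4)))**2 = (-411 + (96 - 32))**2 = (-411 + 64)**2 = (-347)**2 = 120409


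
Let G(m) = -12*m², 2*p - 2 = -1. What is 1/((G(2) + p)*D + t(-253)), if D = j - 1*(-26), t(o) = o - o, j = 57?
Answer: -2/7885 ≈ -0.00025365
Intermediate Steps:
p = ½ (p = 1 + (½)*(-1) = 1 - ½ = ½ ≈ 0.50000)
t(o) = 0
D = 83 (D = 57 - 1*(-26) = 57 + 26 = 83)
1/((G(2) + p)*D + t(-253)) = 1/((-12*2² + ½)*83 + 0) = 1/((-12*4 + ½)*83 + 0) = 1/((-48 + ½)*83 + 0) = 1/(-95/2*83 + 0) = 1/(-7885/2 + 0) = 1/(-7885/2) = -2/7885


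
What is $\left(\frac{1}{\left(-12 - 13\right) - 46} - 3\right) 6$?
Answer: $- \frac{1284}{71} \approx -18.085$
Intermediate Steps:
$\left(\frac{1}{\left(-12 - 13\right) - 46} - 3\right) 6 = \left(\frac{1}{-25 - 46} - 3\right) 6 = \left(\frac{1}{-71} - 3\right) 6 = \left(- \frac{1}{71} - 3\right) 6 = \left(- \frac{214}{71}\right) 6 = - \frac{1284}{71}$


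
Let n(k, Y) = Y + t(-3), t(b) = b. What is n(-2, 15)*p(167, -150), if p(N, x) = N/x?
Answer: -334/25 ≈ -13.360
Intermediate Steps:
n(k, Y) = -3 + Y (n(k, Y) = Y - 3 = -3 + Y)
n(-2, 15)*p(167, -150) = (-3 + 15)*(167/(-150)) = 12*(167*(-1/150)) = 12*(-167/150) = -334/25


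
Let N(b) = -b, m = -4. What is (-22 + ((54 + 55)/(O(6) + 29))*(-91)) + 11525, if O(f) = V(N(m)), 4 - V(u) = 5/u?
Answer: 1421205/127 ≈ 11191.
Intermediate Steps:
V(u) = 4 - 5/u
O(f) = 11/4 (O(f) = 4 - 5/((-1*(-4))) = 4 - 5/4 = 11/4)
(-22 + ((54 + 55)/(O(6) + 29))*(-91)) + 11525 = (-22 + ((54 + 55)/(11/4 + 29))*(-91)) + 11525 = (-22 + (109/(127/4))*(-91)) + 11525 = (-22 + (109*(4/127))*(-91)) + 11525 = (-22 + (436/127)*(-91)) + 11525 = (-22 - 39676/127) + 11525 = -42470/127 + 11525 = 1421205/127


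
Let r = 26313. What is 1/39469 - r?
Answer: -1038547796/39469 ≈ -26313.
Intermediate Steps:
1/39469 - r = 1/39469 - 1*26313 = 1/39469 - 26313 = -1038547796/39469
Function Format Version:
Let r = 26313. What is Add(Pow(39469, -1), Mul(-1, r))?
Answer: Rational(-1038547796, 39469) ≈ -26313.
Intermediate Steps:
Add(Pow(39469, -1), Mul(-1, r)) = Add(Pow(39469, -1), Mul(-1, 26313)) = Add(Rational(1, 39469), -26313) = Rational(-1038547796, 39469)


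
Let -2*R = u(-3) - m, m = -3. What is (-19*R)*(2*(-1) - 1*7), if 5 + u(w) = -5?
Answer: 1197/2 ≈ 598.50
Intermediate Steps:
u(w) = -10 (u(w) = -5 - 5 = -10)
R = 7/2 (R = -(-10 - 1*(-3))/2 = -(-10 + 3)/2 = -1/2*(-7) = 7/2 ≈ 3.5000)
(-19*R)*(2*(-1) - 1*7) = (-19*7/2)*(2*(-1) - 1*7) = -133*(-2 - 7)/2 = -133/2*(-9) = 1197/2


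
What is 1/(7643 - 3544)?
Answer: 1/4099 ≈ 0.00024396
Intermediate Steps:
1/(7643 - 3544) = 1/4099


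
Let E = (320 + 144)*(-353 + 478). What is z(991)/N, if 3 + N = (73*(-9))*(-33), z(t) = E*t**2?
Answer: 28480349000/10839 ≈ 2.6276e+6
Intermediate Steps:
E = 58000 (E = 464*125 = 58000)
z(t) = 58000*t**2
N = 21678 (N = -3 + (73*(-9))*(-33) = -3 - 657*(-33) = -3 + 21681 = 21678)
z(991)/N = (58000*991**2)/21678 = (58000*982081)*(1/21678) = 56960698000*(1/21678) = 28480349000/10839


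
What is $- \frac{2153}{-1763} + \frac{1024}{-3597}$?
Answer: $\frac{5939029}{6341511} \approx 0.93653$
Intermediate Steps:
$- \frac{2153}{-1763} + \frac{1024}{-3597} = \left(-2153\right) \left(- \frac{1}{1763}\right) + 1024 \left(- \frac{1}{3597}\right) = \frac{2153}{1763} - \frac{1024}{3597} = \frac{5939029}{6341511}$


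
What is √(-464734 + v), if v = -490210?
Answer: 8*I*√14921 ≈ 977.21*I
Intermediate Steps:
√(-464734 + v) = √(-464734 - 490210) = √(-954944) = 8*I*√14921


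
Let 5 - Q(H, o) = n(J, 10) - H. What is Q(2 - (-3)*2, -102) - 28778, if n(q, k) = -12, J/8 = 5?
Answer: -28753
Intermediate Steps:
J = 40 (J = 8*5 = 40)
Q(H, o) = 17 + H (Q(H, o) = 5 - (-12 - H) = 5 + (12 + H) = 17 + H)
Q(2 - (-3)*2, -102) - 28778 = (17 + (2 - (-3)*2)) - 28778 = (17 + (2 - 1*(-6))) - 28778 = (17 + (2 + 6)) - 28778 = (17 + 8) - 28778 = 25 - 28778 = -28753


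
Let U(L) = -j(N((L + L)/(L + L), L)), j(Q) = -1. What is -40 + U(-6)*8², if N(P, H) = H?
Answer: 24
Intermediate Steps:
U(L) = 1 (U(L) = -1*(-1) = 1)
-40 + U(-6)*8² = -40 + 1*8² = -40 + 1*64 = -40 + 64 = 24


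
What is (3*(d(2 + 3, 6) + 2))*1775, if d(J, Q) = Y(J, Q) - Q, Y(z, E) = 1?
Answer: -15975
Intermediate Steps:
d(J, Q) = 1 - Q
(3*(d(2 + 3, 6) + 2))*1775 = (3*((1 - 1*6) + 2))*1775 = (3*((1 - 6) + 2))*1775 = (3*(-5 + 2))*1775 = (3*(-3))*1775 = -9*1775 = -15975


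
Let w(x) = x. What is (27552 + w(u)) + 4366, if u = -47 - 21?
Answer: 31850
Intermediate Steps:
u = -68
(27552 + w(u)) + 4366 = (27552 - 68) + 4366 = 27484 + 4366 = 31850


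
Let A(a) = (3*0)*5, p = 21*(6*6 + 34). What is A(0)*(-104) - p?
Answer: -1470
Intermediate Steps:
p = 1470 (p = 21*(36 + 34) = 21*70 = 1470)
A(a) = 0 (A(a) = 0*5 = 0)
A(0)*(-104) - p = 0*(-104) - 1*1470 = 0 - 1470 = -1470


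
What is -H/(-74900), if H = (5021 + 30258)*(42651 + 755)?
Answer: 765660137/37450 ≈ 20445.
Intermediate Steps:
H = 1531320274 (H = 35279*43406 = 1531320274)
-H/(-74900) = -1*1531320274/(-74900) = -1531320274*(-1/74900) = 765660137/37450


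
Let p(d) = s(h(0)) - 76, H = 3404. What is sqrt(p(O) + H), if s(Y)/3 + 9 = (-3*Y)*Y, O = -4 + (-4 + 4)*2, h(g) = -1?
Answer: 2*sqrt(823) ≈ 57.376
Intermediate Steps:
O = -4 (O = -4 + 0*2 = -4 + 0 = -4)
s(Y) = -27 - 9*Y**2 (s(Y) = -27 + 3*((-3*Y)*Y) = -27 + 3*(-3*Y**2) = -27 - 9*Y**2)
p(d) = -112 (p(d) = (-27 - 9*(-1)**2) - 76 = (-27 - 9*1) - 76 = (-27 - 9) - 76 = -36 - 76 = -112)
sqrt(p(O) + H) = sqrt(-112 + 3404) = sqrt(3292) = 2*sqrt(823)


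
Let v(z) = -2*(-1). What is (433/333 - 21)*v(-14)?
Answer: -13120/333 ≈ -39.399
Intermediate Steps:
v(z) = 2
(433/333 - 21)*v(-14) = (433/333 - 21)*2 = -6560/333*2 = -13120/333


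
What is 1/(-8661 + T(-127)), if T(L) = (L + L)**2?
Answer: 1/55855 ≈ 1.7904e-5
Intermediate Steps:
T(L) = 4*L**2 (T(L) = (2*L)**2 = 4*L**2)
1/(-8661 + T(-127)) = 1/(-8661 + 4*(-127)**2) = 1/(-8661 + 4*16129) = 1/(-8661 + 64516) = 1/55855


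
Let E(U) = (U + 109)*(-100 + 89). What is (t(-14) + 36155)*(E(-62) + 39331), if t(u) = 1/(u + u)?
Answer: 19646462973/14 ≈ 1.4033e+9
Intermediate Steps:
t(u) = 1/(2*u)
E(U) = -1199 - 11*U (E(U) = (109 + U)*(-11) = -1199 - 11*U)
(t(-14) + 36155)*(E(-62) + 39331) = ((½)/(-14) + 36155)*((-1199 - 11*(-62)) + 39331) = ((½)*(-1/14) + 36155)*((-1199 + 682) + 39331) = (-1/28 + 36155)*(-517 + 39331) = (1012339/28)*38814 = 19646462973/14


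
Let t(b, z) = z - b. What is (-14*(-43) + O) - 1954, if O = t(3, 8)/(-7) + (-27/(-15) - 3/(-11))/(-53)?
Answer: -27602933/20405 ≈ -1352.8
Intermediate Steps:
O = -15373/20405 (O = (8 - 1*3)/(-7) + (-27/(-15) - 3/(-11))/(-53) = (8 - 3)*(-⅐) + (-27*(-1/15) - 3*(-1/11))*(-1/53) = 5*(-⅐) + (9/5 + 3/11)*(-1/53) = -5/7 + (114/55)*(-1/53) = -5/7 - 114/2915 = -15373/20405 ≈ -0.75339)
(-14*(-43) + O) - 1954 = (-14*(-43) - 15373/20405) - 1954 = (602 - 15373/20405) - 1954 = 12268437/20405 - 1954 = -27602933/20405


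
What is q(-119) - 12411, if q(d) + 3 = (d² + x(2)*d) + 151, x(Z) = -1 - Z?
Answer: 2255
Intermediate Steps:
q(d) = 148 + d² - 3*d (q(d) = -3 + ((d² + (-1 - 1*2)*d) + 151) = -3 + ((d² + (-1 - 2)*d) + 151) = -3 + ((d² - 3*d) + 151) = -3 + (151 + d² - 3*d) = 148 + d² - 3*d)
q(-119) - 12411 = (148 + (-119)² - 3*(-119)) - 12411 = (148 + 14161 + 357) - 12411 = 14666 - 12411 = 2255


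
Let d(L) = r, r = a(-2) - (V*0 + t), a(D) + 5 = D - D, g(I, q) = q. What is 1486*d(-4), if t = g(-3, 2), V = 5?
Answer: -10402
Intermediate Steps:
t = 2
a(D) = -5 (a(D) = -5 + (D - D) = -5 + 0 = -5)
r = -7 (r = -5 - (5*0 + 2) = -5 - (0 + 2) = -5 - 1*2 = -5 - 2 = -7)
d(L) = -7
1486*d(-4) = 1486*(-7) = -10402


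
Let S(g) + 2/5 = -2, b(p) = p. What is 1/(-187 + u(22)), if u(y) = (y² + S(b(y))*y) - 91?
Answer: 5/766 ≈ 0.0065274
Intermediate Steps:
S(g) = -12/5 (S(g) = -⅖ - 2 = -12/5)
u(y) = -91 + y² - 12*y/5 (u(y) = (y² - 12*y/5) - 91 = -91 + y² - 12*y/5)
1/(-187 + u(22)) = 1/(-187 + (-91 + 22² - 12/5*22)) = 1/(-187 + (-91 + 484 - 264/5)) = 1/(-187 + 1701/5) = 1/(766/5) = 5/766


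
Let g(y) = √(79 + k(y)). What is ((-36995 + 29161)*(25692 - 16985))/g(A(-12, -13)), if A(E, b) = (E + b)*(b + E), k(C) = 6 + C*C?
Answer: -34105319*√390710/195355 ≈ -1.0913e+5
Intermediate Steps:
k(C) = 6 + C²
A(E, b) = (E + b)² (A(E, b) = (E + b)*(E + b) = (E + b)²)
g(y) = √(85 + y²) (g(y) = √(79 + (6 + y²)) = √(85 + y²))
((-36995 + 29161)*(25692 - 16985))/g(A(-12, -13)) = ((-36995 + 29161)*(25692 - 16985))/(√(85 + ((-12 - 13)²)²)) = (-7834*8707)/(√(85 + ((-25)²)²)) = -68210638/√(85 + 625²) = -68210638/√(85 + 390625) = -68210638*√390710/390710 = -34105319*√390710/195355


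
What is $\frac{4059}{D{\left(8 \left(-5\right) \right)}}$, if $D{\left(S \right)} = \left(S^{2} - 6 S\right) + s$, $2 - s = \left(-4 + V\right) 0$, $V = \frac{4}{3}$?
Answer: $\frac{1353}{614} \approx 2.2036$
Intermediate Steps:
$V = \frac{4}{3}$ ($V = 4 \cdot \frac{1}{3} = \frac{4}{3} \approx 1.3333$)
$s = 2$ ($s = 2 - \left(-4 + \frac{4}{3}\right) 0 = 2 - \left(- \frac{8}{3}\right) 0 = 2 - 0 = 2 + 0 = 2$)
$D{\left(S \right)} = 2 + S^{2} - 6 S$ ($D{\left(S \right)} = \left(S^{2} - 6 S\right) + 2 = 2 + S^{2} - 6 S$)
$\frac{4059}{D{\left(8 \left(-5\right) \right)}} = \frac{4059}{2 + \left(8 \left(-5\right)\right)^{2} - 6 \cdot 8 \left(-5\right)} = \frac{4059}{2 + \left(-40\right)^{2} - -240} = \frac{4059}{2 + 1600 + 240} = \frac{4059}{1842} = 4059 \cdot \frac{1}{1842} = \frac{1353}{614}$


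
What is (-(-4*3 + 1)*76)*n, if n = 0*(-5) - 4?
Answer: -3344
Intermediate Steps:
n = -4 (n = 0 - 4 = -4)
(-(-4*3 + 1)*76)*n = (-(-4*3 + 1)*76)*(-4) = (-(-12 + 1)*76)*(-4) = (-1*(-11)*76)*(-4) = (11*76)*(-4) = 836*(-4) = -3344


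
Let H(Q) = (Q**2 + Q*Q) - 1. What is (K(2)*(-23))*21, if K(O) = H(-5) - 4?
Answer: -21735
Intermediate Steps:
H(Q) = -1 + 2*Q**2 (H(Q) = (Q**2 + Q**2) - 1 = 2*Q**2 - 1 = -1 + 2*Q**2)
K(O) = 45 (K(O) = (-1 + 2*(-5)**2) - 4 = (-1 + 2*25) - 4 = (-1 + 50) - 4 = 49 - 4 = 45)
(K(2)*(-23))*21 = (45*(-23))*21 = -1035*21 = -21735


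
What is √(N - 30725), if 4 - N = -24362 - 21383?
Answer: 4*√939 ≈ 122.57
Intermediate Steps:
N = 45749 (N = 4 - (-24362 - 21383) = 4 - 1*(-45745) = 4 + 45745 = 45749)
√(N - 30725) = √(45749 - 30725) = √15024 = 4*√939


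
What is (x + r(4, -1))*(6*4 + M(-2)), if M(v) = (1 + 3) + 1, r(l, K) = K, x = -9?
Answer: -290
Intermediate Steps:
M(v) = 5 (M(v) = 4 + 1 = 5)
(x + r(4, -1))*(6*4 + M(-2)) = (-9 - 1)*(6*4 + 5) = -10*(24 + 5) = -10*29 = -290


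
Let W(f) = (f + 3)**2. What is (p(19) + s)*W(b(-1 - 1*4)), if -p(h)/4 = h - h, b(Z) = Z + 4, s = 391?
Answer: 1564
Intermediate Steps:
b(Z) = 4 + Z
p(h) = 0 (p(h) = -4*(h - h) = -4*0 = 0)
W(f) = (3 + f)**2
(p(19) + s)*W(b(-1 - 1*4)) = (0 + 391)*(3 + (4 + (-1 - 1*4)))**2 = 391*(3 + (4 + (-1 - 4)))**2 = 391*(3 + (4 - 5))**2 = 391*(3 - 1)**2 = 391*2**2 = 391*4 = 1564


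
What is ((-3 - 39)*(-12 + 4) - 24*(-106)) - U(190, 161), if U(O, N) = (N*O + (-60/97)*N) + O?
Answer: -2696640/97 ≈ -27800.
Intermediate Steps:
U(O, N) = O - 60*N/97 + N*O (U(O, N) = (N*O + (-60*1/97)*N) + O = (N*O - 60*N/97) + O = (-60*N/97 + N*O) + O = O - 60*N/97 + N*O)
((-3 - 39)*(-12 + 4) - 24*(-106)) - U(190, 161) = ((-3 - 39)*(-12 + 4) - 24*(-106)) - (190 - 60/97*161 + 161*190) = (-42*(-8) + 2544) - (190 - 9660/97 + 30590) = (336 + 2544) - 1*2976000/97 = 2880 - 2976000/97 = -2696640/97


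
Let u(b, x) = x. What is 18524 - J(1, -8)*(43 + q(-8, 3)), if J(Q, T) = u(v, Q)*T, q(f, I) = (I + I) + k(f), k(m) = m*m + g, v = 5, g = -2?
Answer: 19412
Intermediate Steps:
k(m) = -2 + m**2 (k(m) = m*m - 2 = m**2 - 2 = -2 + m**2)
q(f, I) = -2 + f**2 + 2*I (q(f, I) = (I + I) + (-2 + f**2) = 2*I + (-2 + f**2) = -2 + f**2 + 2*I)
J(Q, T) = Q*T
18524 - J(1, -8)*(43 + q(-8, 3)) = 18524 - 1*(-8)*(43 + (-2 + (-8)**2 + 2*3)) = 18524 - (-8)*(43 + (-2 + 64 + 6)) = 18524 - (-8)*(43 + 68) = 18524 - (-8)*111 = 18524 - 1*(-888) = 18524 + 888 = 19412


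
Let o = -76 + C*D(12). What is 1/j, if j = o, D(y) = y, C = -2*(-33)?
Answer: 1/716 ≈ 0.0013966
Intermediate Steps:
C = 66
o = 716 (o = -76 + 66*12 = -76 + 792 = 716)
j = 716
1/j = 1/716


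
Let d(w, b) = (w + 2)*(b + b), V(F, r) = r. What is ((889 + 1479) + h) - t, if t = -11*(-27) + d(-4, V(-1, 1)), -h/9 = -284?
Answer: 4631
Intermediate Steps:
h = 2556 (h = -9*(-284) = 2556)
d(w, b) = 2*b*(2 + w) (d(w, b) = (2 + w)*(2*b) = 2*b*(2 + w))
t = 293 (t = -11*(-27) + 2*1*(2 - 4) = 297 + 2*1*(-2) = 297 - 4 = 293)
((889 + 1479) + h) - t = ((889 + 1479) + 2556) - 1*293 = (2368 + 2556) - 293 = 4924 - 293 = 4631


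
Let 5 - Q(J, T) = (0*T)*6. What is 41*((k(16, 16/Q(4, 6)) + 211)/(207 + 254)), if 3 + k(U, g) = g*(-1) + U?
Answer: 45264/2305 ≈ 19.637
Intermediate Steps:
Q(J, T) = 5 (Q(J, T) = 5 - 0*T*6 = 5 - 0*6 = 5 - 1*0 = 5 + 0 = 5)
k(U, g) = -3 + U - g (k(U, g) = -3 + (g*(-1) + U) = -3 + (-g + U) = -3 + (U - g) = -3 + U - g)
41*((k(16, 16/Q(4, 6)) + 211)/(207 + 254)) = 41*(((-3 + 16 - 16/5) + 211)/(207 + 254)) = 41*(((-3 + 16 - 16/5) + 211)/461) = 41*(((-3 + 16 - 1*16/5) + 211)*(1/461)) = 41*(((-3 + 16 - 16/5) + 211)*(1/461)) = 41*((49/5 + 211)*(1/461)) = 41*((1104/5)*(1/461)) = 41*(1104/2305) = 45264/2305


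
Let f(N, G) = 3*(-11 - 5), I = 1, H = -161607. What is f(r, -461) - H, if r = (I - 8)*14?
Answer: 161559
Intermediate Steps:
r = -98 (r = (1 - 8)*14 = -7*14 = -98)
f(N, G) = -48 (f(N, G) = 3*(-16) = -48)
f(r, -461) - H = -48 - 1*(-161607) = -48 + 161607 = 161559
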